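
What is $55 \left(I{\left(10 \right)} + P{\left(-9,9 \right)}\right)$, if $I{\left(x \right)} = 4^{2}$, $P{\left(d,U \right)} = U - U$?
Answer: $880$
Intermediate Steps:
$P{\left(d,U \right)} = 0$
$I{\left(x \right)} = 16$
$55 \left(I{\left(10 \right)} + P{\left(-9,9 \right)}\right) = 55 \left(16 + 0\right) = 55 \cdot 16 = 880$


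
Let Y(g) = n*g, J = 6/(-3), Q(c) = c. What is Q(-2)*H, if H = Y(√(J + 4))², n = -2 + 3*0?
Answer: -16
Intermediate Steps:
n = -2 (n = -2 + 0 = -2)
J = -2 (J = 6*(-⅓) = -2)
Y(g) = -2*g
H = 8 (H = (-2*√(-2 + 4))² = (-2*√2)² = 8)
Q(-2)*H = -2*8 = -16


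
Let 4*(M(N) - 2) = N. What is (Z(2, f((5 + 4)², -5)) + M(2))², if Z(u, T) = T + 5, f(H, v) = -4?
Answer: 49/4 ≈ 12.250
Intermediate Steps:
Z(u, T) = 5 + T
M(N) = 2 + N/4
(Z(2, f((5 + 4)², -5)) + M(2))² = ((5 - 4) + (2 + (¼)*2))² = (1 + (2 + ½))² = (1 + 5/2)² = (7/2)² = 49/4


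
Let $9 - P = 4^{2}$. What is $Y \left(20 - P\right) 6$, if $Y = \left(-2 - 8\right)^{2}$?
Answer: $16200$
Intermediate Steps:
$P = -7$ ($P = 9 - 4^{2} = 9 - 16 = -7$)
$Y = 100$ ($Y = \left(-2 - 8\right)^{2} = \left(-10\right)^{2} = 100$)
$Y \left(20 - P\right) 6 = 100 \left(20 - -7\right) 6 = 100 \left(20 + 7\right) 6 = 100 \cdot 27 \cdot 6 = 2700 \cdot 6 = 16200$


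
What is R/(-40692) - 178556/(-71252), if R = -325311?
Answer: 2537071677/241615532 ≈ 10.500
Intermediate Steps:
R/(-40692) - 178556/(-71252) = -325311/(-40692) - 178556/(-71252) = -325311*(-1/40692) - 178556*(-1/71252) = 108437/13564 + 44639/17813 = 2537071677/241615532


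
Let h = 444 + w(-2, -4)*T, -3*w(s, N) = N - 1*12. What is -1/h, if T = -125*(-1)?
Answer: -3/3332 ≈ -0.00090036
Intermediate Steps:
w(s, N) = 4 - N/3 (w(s, N) = -(N - 1*12)/3 = -(N - 12)/3 = -(-12 + N)/3 = 4 - N/3)
T = 125
h = 3332/3 (h = 444 + (4 - ⅓*(-4))*125 = 444 + (4 + 4/3)*125 = 444 + (16/3)*125 = 444 + 2000/3 = 3332/3 ≈ 1110.7)
-1/h = -1/3332/3 = -1*3/3332 = -3/3332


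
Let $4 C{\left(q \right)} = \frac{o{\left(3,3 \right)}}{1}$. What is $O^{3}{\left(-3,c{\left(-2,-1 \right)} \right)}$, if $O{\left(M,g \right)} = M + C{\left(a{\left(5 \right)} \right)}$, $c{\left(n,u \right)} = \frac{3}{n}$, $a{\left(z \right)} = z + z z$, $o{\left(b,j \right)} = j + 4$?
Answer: $- \frac{125}{64} \approx -1.9531$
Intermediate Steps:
$o{\left(b,j \right)} = 4 + j$
$a{\left(z \right)} = z + z^{2}$
$C{\left(q \right)} = \frac{7}{4}$ ($C{\left(q \right)} = \frac{\left(4 + 3\right) 1^{-1}}{4} = \frac{7 \cdot 1}{4} = \frac{1}{4} \cdot 7 = \frac{7}{4}$)
$O{\left(M,g \right)} = \frac{7}{4} + M$ ($O{\left(M,g \right)} = M + \frac{7}{4} = \frac{7}{4} + M$)
$O^{3}{\left(-3,c{\left(-2,-1 \right)} \right)} = \left(\frac{7}{4} - 3\right)^{3} = \left(- \frac{5}{4}\right)^{3} = - \frac{125}{64}$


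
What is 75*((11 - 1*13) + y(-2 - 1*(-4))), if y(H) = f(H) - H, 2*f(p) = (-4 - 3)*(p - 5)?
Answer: 975/2 ≈ 487.50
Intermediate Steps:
f(p) = 35/2 - 7*p/2 (f(p) = ((-4 - 3)*(p - 5))/2 = (-7*(-5 + p))/2 = (35 - 7*p)/2 = 35/2 - 7*p/2)
y(H) = 35/2 - 9*H/2 (y(H) = (35/2 - 7*H/2) - H = 35/2 - 9*H/2)
75*((11 - 1*13) + y(-2 - 1*(-4))) = 75*((11 - 1*13) + (35/2 - 9*(-2 - 1*(-4))/2)) = 75*((11 - 13) + (35/2 - 9*(-2 + 4)/2)) = 75*(-2 + (35/2 - 9/2*2)) = 75*(-2 + (35/2 - 9)) = 75*(-2 + 17/2) = 75*(13/2) = 975/2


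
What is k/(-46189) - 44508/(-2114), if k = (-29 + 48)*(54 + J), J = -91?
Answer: 54138583/2569567 ≈ 21.069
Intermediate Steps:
k = -703 (k = (-29 + 48)*(54 - 91) = 19*(-37) = -703)
k/(-46189) - 44508/(-2114) = -703/(-46189) - 44508/(-2114) = -703*(-1/46189) - 44508*(-1/2114) = 37/2431 + 22254/1057 = 54138583/2569567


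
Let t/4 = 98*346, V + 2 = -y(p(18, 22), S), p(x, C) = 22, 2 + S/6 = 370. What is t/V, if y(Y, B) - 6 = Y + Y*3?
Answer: -8477/6 ≈ -1412.8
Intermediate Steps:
S = 2208 (S = -12 + 6*370 = -12 + 2220 = 2208)
y(Y, B) = 6 + 4*Y (y(Y, B) = 6 + (Y + Y*3) = 6 + (Y + 3*Y) = 6 + 4*Y)
V = -96 (V = -2 - (6 + 4*22) = -2 - (6 + 88) = -2 - 1*94 = -2 - 94 = -96)
t = 135632 (t = 4*(98*346) = 4*33908 = 135632)
t/V = 135632/(-96) = 135632*(-1/96) = -8477/6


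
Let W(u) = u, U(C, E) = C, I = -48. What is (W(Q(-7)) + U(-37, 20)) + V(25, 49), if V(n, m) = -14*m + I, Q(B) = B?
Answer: -778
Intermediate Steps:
V(n, m) = -48 - 14*m (V(n, m) = -14*m - 48 = -48 - 14*m)
(W(Q(-7)) + U(-37, 20)) + V(25, 49) = (-7 - 37) + (-48 - 14*49) = -44 + (-48 - 686) = -44 - 734 = -778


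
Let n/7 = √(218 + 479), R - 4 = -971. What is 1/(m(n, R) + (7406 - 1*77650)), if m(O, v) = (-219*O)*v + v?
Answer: 3391/72937236329496 + 70591*√697/72937236329496 ≈ 2.5598e-8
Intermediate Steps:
R = -967 (R = 4 - 971 = -967)
n = 7*√697 (n = 7*√(218 + 479) = 7*√697 ≈ 184.81)
m(O, v) = v - 219*O*v (m(O, v) = -219*O*v + v = v - 219*O*v)
1/(m(n, R) + (7406 - 1*77650)) = 1/(-967*(1 - 1533*√697) + (7406 - 1*77650)) = 1/(-967*(1 - 1533*√697) + (7406 - 77650)) = 1/((-967 + 1482411*√697) - 70244) = 1/(-71211 + 1482411*√697)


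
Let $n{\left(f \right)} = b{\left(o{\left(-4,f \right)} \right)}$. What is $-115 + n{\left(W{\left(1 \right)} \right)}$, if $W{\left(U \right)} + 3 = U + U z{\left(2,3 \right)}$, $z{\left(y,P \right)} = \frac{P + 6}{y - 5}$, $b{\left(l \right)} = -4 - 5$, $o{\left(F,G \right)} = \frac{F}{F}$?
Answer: $-124$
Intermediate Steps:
$o{\left(F,G \right)} = 1$
$b{\left(l \right)} = -9$
$z{\left(y,P \right)} = \frac{6 + P}{-5 + y}$
$W{\left(U \right)} = -3 - 2 U$ ($W{\left(U \right)} = -3 + \left(U + U \frac{6 + 3}{-5 + 2}\right) = -3 + \left(U + U \frac{1}{-3} \cdot 9\right) = -3 + \left(U + U \left(\left(- \frac{1}{3}\right) 9\right)\right) = -3 + \left(U + U \left(-3\right)\right) = -3 + \left(U - 3 U\right) = -3 - 2 U$)
$n{\left(f \right)} = -9$
$-115 + n{\left(W{\left(1 \right)} \right)} = -115 - 9 = -124$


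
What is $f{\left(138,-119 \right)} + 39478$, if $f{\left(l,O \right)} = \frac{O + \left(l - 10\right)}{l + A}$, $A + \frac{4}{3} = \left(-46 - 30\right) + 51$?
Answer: $\frac{13225157}{335} \approx 39478.0$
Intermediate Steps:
$A = - \frac{79}{3}$ ($A = - \frac{4}{3} + \left(\left(-46 - 30\right) + 51\right) = - \frac{4}{3} + \left(-76 + 51\right) = - \frac{4}{3} - 25 = - \frac{79}{3} \approx -26.333$)
$f{\left(l,O \right)} = \frac{-10 + O + l}{- \frac{79}{3} + l}$ ($f{\left(l,O \right)} = \frac{O + \left(l - 10\right)}{l - \frac{79}{3}} = \frac{O + \left(-10 + l\right)}{- \frac{79}{3} + l} = \frac{-10 + O + l}{- \frac{79}{3} + l}$)
$f{\left(138,-119 \right)} + 39478 = \frac{3 \left(-10 - 119 + 138\right)}{-79 + 3 \cdot 138} + 39478 = 3 \frac{1}{-79 + 414} \cdot 9 + 39478 = 3 \cdot \frac{1}{335} \cdot 9 + 39478 = \frac{27}{335} + 39478 = \frac{13225157}{335}$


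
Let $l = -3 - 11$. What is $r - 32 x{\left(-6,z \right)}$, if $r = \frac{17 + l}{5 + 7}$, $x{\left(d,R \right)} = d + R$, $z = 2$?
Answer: $\frac{513}{4} \approx 128.25$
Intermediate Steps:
$x{\left(d,R \right)} = R + d$
$l = -14$
$r = \frac{1}{4}$ ($r = \frac{17 - 14}{5 + 7} = \frac{3}{12} = 3 \cdot \frac{1}{12} = \frac{1}{4} \approx 0.25$)
$r - 32 x{\left(-6,z \right)} = \frac{1}{4} - 32 \left(2 - 6\right) = \frac{1}{4} - -128 = \frac{1}{4} + 128 = \frac{513}{4}$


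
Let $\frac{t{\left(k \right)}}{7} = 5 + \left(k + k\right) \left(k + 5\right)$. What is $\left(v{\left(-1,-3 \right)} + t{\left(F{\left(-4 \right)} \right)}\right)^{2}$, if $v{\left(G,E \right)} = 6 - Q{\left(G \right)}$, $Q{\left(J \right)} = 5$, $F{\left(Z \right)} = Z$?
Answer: $400$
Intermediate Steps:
$v{\left(G,E \right)} = 1$ ($v{\left(G,E \right)} = 6 - 5 = 1$)
$t{\left(k \right)} = 35 + 14 k \left(5 + k\right)$ ($t{\left(k \right)} = 7 \left(5 + \left(k + k\right) \left(k + 5\right)\right) = 7 \left(5 + 2 k \left(5 + k\right)\right) = 35 + 14 k \left(5 + k\right)$)
$\left(v{\left(-1,-3 \right)} + t{\left(F{\left(-4 \right)} \right)}\right)^{2} = \left(1 + \left(35 + 14 \left(-4\right)^{2} + 70 \left(-4\right)\right)\right)^{2} = \left(1 + \left(35 + 14 \cdot 16 - 280\right)\right)^{2} = \left(1 + \left(35 + 224 - 280\right)\right)^{2} = \left(1 - 21\right)^{2} = \left(-20\right)^{2} = 400$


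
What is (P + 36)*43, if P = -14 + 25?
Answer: 2021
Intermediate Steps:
P = 11
(P + 36)*43 = (11 + 36)*43 = 47*43 = 2021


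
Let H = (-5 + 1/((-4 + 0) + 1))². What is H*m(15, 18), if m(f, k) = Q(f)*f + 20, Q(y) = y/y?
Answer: 8960/9 ≈ 995.56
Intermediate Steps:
Q(y) = 1
m(f, k) = 20 + f (m(f, k) = 1*f + 20 = f + 20 = 20 + f)
H = 256/9 (H = (-5 + 1/(-4 + 1))² = (-5 + 1/(-3))² = (-5 - ⅓)² = (-16/3)² = 256/9 ≈ 28.444)
H*m(15, 18) = 256*(20 + 15)/9 = (256/9)*35 = 8960/9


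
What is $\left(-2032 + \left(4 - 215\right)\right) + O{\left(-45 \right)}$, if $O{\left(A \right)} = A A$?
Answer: $-218$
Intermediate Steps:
$O{\left(A \right)} = A^{2}$
$\left(-2032 + \left(4 - 215\right)\right) + O{\left(-45 \right)} = \left(-2032 + \left(4 - 215\right)\right) + \left(-45\right)^{2} = \left(-2032 - 211\right) + 2025 = -2243 + 2025 = -218$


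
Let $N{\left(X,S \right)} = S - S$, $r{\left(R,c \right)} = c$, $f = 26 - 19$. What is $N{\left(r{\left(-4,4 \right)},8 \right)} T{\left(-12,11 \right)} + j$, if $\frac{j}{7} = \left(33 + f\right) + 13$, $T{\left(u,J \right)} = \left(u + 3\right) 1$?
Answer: $371$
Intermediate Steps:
$T{\left(u,J \right)} = 3 + u$ ($T{\left(u,J \right)} = \left(3 + u\right) 1 = 3 + u$)
$f = 7$
$j = 371$ ($j = 7 \left(\left(33 + 7\right) + 13\right) = 7 \left(40 + 13\right) = 7 \cdot 53 = 371$)
$N{\left(X,S \right)} = 0$
$N{\left(r{\left(-4,4 \right)},8 \right)} T{\left(-12,11 \right)} + j = 0 \left(3 - 12\right) + 371 = 0 \left(-9\right) + 371 = 0 + 371 = 371$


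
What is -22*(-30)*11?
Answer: 7260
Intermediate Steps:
-22*(-30)*11 = 660*11 = 7260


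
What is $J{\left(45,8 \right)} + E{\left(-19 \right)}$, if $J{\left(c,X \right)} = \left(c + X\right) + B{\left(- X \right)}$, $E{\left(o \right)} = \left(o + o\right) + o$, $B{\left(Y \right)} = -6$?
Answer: $-10$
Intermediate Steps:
$E{\left(o \right)} = 3 o$ ($E{\left(o \right)} = 2 o + o = 3 o$)
$J{\left(c,X \right)} = -6 + X + c$ ($J{\left(c,X \right)} = \left(c + X\right) - 6 = \left(X + c\right) - 6 = -6 + X + c$)
$J{\left(45,8 \right)} + E{\left(-19 \right)} = \left(-6 + 8 + 45\right) + 3 \left(-19\right) = 47 - 57 = -10$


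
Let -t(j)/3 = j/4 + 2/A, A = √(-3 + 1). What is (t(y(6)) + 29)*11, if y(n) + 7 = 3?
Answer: 352 + 33*I*√2 ≈ 352.0 + 46.669*I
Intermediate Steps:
y(n) = -4 (y(n) = -7 + 3 = -4)
A = I*√2 (A = √(-2) = I*√2 ≈ 1.4142*I)
t(j) = -3*j/4 + 3*I*√2 (t(j) = -3*(j/4 + 2/((I*√2))) = -3*(j*(¼) + 2*(-I*√2/2)) = -3*(j/4 - I*√2) = -3*j/4 + 3*I*√2)
(t(y(6)) + 29)*11 = ((-¾*(-4) + 3*I*√2) + 29)*11 = ((3 + 3*I*√2) + 29)*11 = (32 + 3*I*√2)*11 = 352 + 33*I*√2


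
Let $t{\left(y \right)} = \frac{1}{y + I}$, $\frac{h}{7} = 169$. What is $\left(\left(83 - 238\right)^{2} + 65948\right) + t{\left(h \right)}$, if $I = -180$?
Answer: $\frac{90242920}{1003} \approx 89973.0$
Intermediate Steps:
$h = 1183$ ($h = 7 \cdot 169 = 1183$)
$t{\left(y \right)} = \frac{1}{-180 + y}$ ($t{\left(y \right)} = \frac{1}{y - 180} = \frac{1}{-180 + y}$)
$\left(\left(83 - 238\right)^{2} + 65948\right) + t{\left(h \right)} = \left(\left(83 - 238\right)^{2} + 65948\right) + \frac{1}{-180 + 1183} = \left(\left(-155\right)^{2} + 65948\right) + \frac{1}{1003} = \left(24025 + 65948\right) + \frac{1}{1003} = 89973 + \frac{1}{1003} = \frac{90242920}{1003}$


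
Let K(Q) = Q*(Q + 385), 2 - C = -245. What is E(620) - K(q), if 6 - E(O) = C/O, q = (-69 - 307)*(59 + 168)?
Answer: -4496304094607/620 ≈ -7.2521e+9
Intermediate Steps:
C = 247 (C = 2 - 1*(-245) = 2 + 245 = 247)
q = -85352 (q = -376*227 = -85352)
K(Q) = Q*(385 + Q)
E(O) = 6 - 247/O
E(620) - K(q) = (6 - 247/620) - (-85352)*(385 - 85352) = (6 - 247*1/620) - (-85352)*(-84967) = (6 - 247/620) - 1*7252103384 = 3473/620 - 7252103384 = -4496304094607/620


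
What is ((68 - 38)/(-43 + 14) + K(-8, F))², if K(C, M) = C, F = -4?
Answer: 68644/841 ≈ 81.622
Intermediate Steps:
((68 - 38)/(-43 + 14) + K(-8, F))² = ((68 - 38)/(-43 + 14) - 8)² = (30/(-29) - 8)² = (30*(-1/29) - 8)² = (-30/29 - 8)² = (-262/29)² = 68644/841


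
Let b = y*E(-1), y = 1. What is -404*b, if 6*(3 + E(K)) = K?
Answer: 3838/3 ≈ 1279.3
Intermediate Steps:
E(K) = -3 + K/6
b = -19/6 (b = 1*(-3 + (1/6)*(-1)) = 1*(-3 - 1/6) = 1*(-19/6) = -19/6 ≈ -3.1667)
-404*b = -404*(-19/6) = 3838/3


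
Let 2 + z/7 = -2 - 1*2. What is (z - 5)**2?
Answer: 2209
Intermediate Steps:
z = -42 (z = -14 + 7*(-2 - 1*2) = -14 + 7*(-2 - 2) = -14 + 7*(-4) = -14 - 28 = -42)
(z - 5)**2 = (-42 - 5)**2 = (-47)**2 = 2209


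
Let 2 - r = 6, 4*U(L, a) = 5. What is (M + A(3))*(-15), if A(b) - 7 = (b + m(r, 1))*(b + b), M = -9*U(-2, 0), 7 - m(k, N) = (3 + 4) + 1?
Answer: -465/4 ≈ -116.25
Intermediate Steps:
U(L, a) = 5/4 (U(L, a) = (¼)*5 = 5/4)
r = -4 (r = 2 - 1*6 = 2 - 6 = -4)
m(k, N) = -1 (m(k, N) = 7 - ((3 + 4) + 1) = 7 - (7 + 1) = 7 - 1*8 = 7 - 8 = -1)
M = -45/4 (M = -9*5/4 = -45/4 ≈ -11.250)
A(b) = 7 + 2*b*(-1 + b) (A(b) = 7 + (b - 1)*(b + b) = 7 + (-1 + b)*(2*b) = 7 + 2*b*(-1 + b))
(M + A(3))*(-15) = (-45/4 + (7 - 2*3 + 2*3²))*(-15) = (-45/4 + (7 - 6 + 2*9))*(-15) = (-45/4 + (7 - 6 + 18))*(-15) = (-45/4 + 19)*(-15) = (31/4)*(-15) = -465/4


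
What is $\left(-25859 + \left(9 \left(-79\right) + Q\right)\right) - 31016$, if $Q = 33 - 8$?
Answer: $-57561$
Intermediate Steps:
$Q = 25$ ($Q = 33 - 8 = 25$)
$\left(-25859 + \left(9 \left(-79\right) + Q\right)\right) - 31016 = \left(-25859 + \left(9 \left(-79\right) + 25\right)\right) - 31016 = \left(-25859 + \left(-711 + 25\right)\right) - 31016 = \left(-25859 - 686\right) - 31016 = -26545 - 31016 = -57561$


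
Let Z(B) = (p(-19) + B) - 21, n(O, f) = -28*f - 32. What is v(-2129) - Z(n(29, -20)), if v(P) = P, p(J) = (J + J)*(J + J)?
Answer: -4080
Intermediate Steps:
n(O, f) = -32 - 28*f
p(J) = 4*J² (p(J) = (2*J)*(2*J) = 4*J²)
Z(B) = 1423 + B (Z(B) = (4*(-19)² + B) - 21 = (4*361 + B) - 21 = (1444 + B) - 21 = 1423 + B)
v(-2129) - Z(n(29, -20)) = -2129 - (1423 + (-32 - 28*(-20))) = -2129 - (1423 + (-32 + 560)) = -2129 - (1423 + 528) = -2129 - 1*1951 = -2129 - 1951 = -4080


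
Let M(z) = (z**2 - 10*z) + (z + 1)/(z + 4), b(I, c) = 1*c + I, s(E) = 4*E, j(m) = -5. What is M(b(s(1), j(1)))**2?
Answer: 121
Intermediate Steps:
b(I, c) = I + c (b(I, c) = c + I = I + c)
M(z) = z**2 - 10*z + (1 + z)/(4 + z) (M(z) = (z**2 - 10*z) + (1 + z)/(4 + z) = z**2 - 10*z + (1 + z)/(4 + z))
M(b(s(1), j(1)))**2 = ((1 + (4*1 - 5)**3 - 39*(4*1 - 5) - 6*(4*1 - 5)**2)/(4 + (4*1 - 5)))**2 = ((1 + (4 - 5)**3 - 39*(4 - 5) - 6*(4 - 5)**2)/(4 + (4 - 5)))**2 = ((1 + (-1)**3 - 39*(-1) - 6*(-1)**2)/(4 - 1))**2 = ((1 - 1 + 39 - 6*1)/3)**2 = ((1 - 1 + 39 - 6)/3)**2 = ((1/3)*33)**2 = 11**2 = 121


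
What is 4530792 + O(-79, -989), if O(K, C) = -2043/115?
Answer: 521039037/115 ≈ 4.5308e+6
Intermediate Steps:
O(K, C) = -2043/115 (O(K, C) = -2043*1/115 = -2043/115)
4530792 + O(-79, -989) = 4530792 - 2043/115 = 521039037/115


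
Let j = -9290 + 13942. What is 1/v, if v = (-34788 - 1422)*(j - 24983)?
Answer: 1/736185510 ≈ 1.3584e-9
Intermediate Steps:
j = 4652
v = 736185510 (v = (-34788 - 1422)*(4652 - 24983) = -36210*(-20331) = 736185510)
1/v = 1/736185510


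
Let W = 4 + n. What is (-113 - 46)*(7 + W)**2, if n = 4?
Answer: -35775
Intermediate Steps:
W = 8 (W = 4 + 4 = 8)
(-113 - 46)*(7 + W)**2 = (-113 - 46)*(7 + 8)**2 = -159*15**2 = -159*225 = -35775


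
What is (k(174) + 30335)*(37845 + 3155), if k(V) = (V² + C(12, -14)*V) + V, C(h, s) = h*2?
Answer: 2663401000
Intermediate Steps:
C(h, s) = 2*h
k(V) = V² + 25*V (k(V) = (V² + (2*12)*V) + V = (V² + 24*V) + V = V² + 25*V)
(k(174) + 30335)*(37845 + 3155) = (174*(25 + 174) + 30335)*(37845 + 3155) = (174*199 + 30335)*41000 = (34626 + 30335)*41000 = 64961*41000 = 2663401000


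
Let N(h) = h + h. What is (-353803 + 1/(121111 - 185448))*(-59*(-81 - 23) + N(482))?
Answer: -161614627645200/64337 ≈ -2.5120e+9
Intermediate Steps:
N(h) = 2*h
(-353803 + 1/(121111 - 185448))*(-59*(-81 - 23) + N(482)) = (-353803 + 1/(121111 - 185448))*(-59*(-81 - 23) + 2*482) = (-353803 + 1/(-64337))*(-59*(-104) + 964) = (-353803 - 1/64337)*(6136 + 964) = -22762623612/64337*7100 = -161614627645200/64337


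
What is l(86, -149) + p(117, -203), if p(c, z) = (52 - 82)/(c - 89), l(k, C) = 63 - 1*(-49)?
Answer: 1553/14 ≈ 110.93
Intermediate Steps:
l(k, C) = 112 (l(k, C) = 63 + 49 = 112)
p(c, z) = -30/(-89 + c)
l(86, -149) + p(117, -203) = 112 - 30/(-89 + 117) = 112 - 30/28 = 112 - 30*1/28 = 112 - 15/14 = 1553/14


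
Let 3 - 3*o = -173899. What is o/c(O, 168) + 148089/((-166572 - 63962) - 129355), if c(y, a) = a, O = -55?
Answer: 10418463337/30230676 ≈ 344.63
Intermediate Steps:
o = 173902/3 (o = 1 - ⅓*(-173899) = 1 + 173899/3 = 173902/3 ≈ 57967.)
o/c(O, 168) + 148089/((-166572 - 63962) - 129355) = (173902/3)/168 + 148089/((-166572 - 63962) - 129355) = (173902/3)*(1/168) + 148089/(-230534 - 129355) = 86951/252 + 148089/(-359889) = 86951/252 + 148089*(-1/359889) = 86951/252 - 49363/119963 = 10418463337/30230676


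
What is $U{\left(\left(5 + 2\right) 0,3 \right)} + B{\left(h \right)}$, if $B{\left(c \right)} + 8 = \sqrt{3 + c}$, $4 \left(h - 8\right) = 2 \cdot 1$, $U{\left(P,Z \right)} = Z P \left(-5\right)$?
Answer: $-8 + \frac{\sqrt{46}}{2} \approx -4.6088$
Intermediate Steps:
$U{\left(P,Z \right)} = - 5 P Z$ ($U{\left(P,Z \right)} = P Z \left(-5\right) = - 5 P Z$)
$h = \frac{17}{2}$ ($h = 8 + \frac{2 \cdot 1}{4} = 8 + \frac{1}{4} \cdot 2 = 8 + \frac{1}{2} = \frac{17}{2} \approx 8.5$)
$B{\left(c \right)} = -8 + \sqrt{3 + c}$
$U{\left(\left(5 + 2\right) 0,3 \right)} + B{\left(h \right)} = \left(-5\right) \left(5 + 2\right) 0 \cdot 3 - \left(8 - \sqrt{3 + \frac{17}{2}}\right) = \left(-5\right) 7 \cdot 0 \cdot 3 - \left(8 - \sqrt{\frac{23}{2}}\right) = \left(-5\right) 0 \cdot 3 - \left(8 - \frac{\sqrt{46}}{2}\right) = 0 - \left(8 - \frac{\sqrt{46}}{2}\right) = -8 + \frac{\sqrt{46}}{2}$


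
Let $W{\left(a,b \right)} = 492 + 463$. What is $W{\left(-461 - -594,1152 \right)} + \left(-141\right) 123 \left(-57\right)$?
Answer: $989506$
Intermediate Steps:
$W{\left(a,b \right)} = 955$
$W{\left(-461 - -594,1152 \right)} + \left(-141\right) 123 \left(-57\right) = 955 + \left(-141\right) 123 \left(-57\right) = 955 - -988551 = 955 + 988551 = 989506$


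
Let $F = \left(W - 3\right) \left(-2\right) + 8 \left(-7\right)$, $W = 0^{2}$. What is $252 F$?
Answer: $-12600$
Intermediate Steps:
$W = 0$
$F = -50$ ($F = \left(0 - 3\right) \left(-2\right) + 8 \left(-7\right) = \left(-3\right) \left(-2\right) - 56 = 6 - 56 = -50$)
$252 F = 252 \left(-50\right) = -12600$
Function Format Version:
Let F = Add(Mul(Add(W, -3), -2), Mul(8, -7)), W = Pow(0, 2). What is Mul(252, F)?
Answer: -12600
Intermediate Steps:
W = 0
F = -50 (F = Add(Mul(Add(0, -3), -2), Mul(8, -7)) = Add(Mul(-3, -2), -56) = Add(6, -56) = -50)
Mul(252, F) = Mul(252, -50) = -12600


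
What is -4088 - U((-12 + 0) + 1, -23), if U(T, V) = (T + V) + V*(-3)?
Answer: -4123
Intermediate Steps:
U(T, V) = T - 2*V (U(T, V) = (T + V) - 3*V = T - 2*V)
-4088 - U((-12 + 0) + 1, -23) = -4088 - (((-12 + 0) + 1) - 2*(-23)) = -4088 - ((-12 + 1) + 46) = -4088 - (-11 + 46) = -4088 - 1*35 = -4088 - 35 = -4123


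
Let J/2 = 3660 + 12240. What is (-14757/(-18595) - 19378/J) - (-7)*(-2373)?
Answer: -982232419231/59132100 ≈ -16611.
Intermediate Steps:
J = 31800 (J = 2*(3660 + 12240) = 2*15900 = 31800)
(-14757/(-18595) - 19378/J) - (-7)*(-2373) = (-14757/(-18595) - 19378/31800) - (-7)*(-2373) = (-14757*(-1/18595) - 19378*1/31800) - 1*16611 = (14757/18595 - 9689/15900) - 16611 = 10893869/59132100 - 16611 = -982232419231/59132100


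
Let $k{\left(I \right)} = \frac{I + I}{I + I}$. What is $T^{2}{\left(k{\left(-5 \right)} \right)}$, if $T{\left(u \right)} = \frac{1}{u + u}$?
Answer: $\frac{1}{4} \approx 0.25$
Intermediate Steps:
$k{\left(I \right)} = 1$ ($k{\left(I \right)} = \frac{2 I}{2 I} = 2 I \frac{1}{2 I} = 1$)
$T{\left(u \right)} = \frac{1}{2 u}$
$T^{2}{\left(k{\left(-5 \right)} \right)} = \left(\frac{1}{2 \cdot 1}\right)^{2} = \left(\frac{1}{2} \cdot 1\right)^{2} = \left(\frac{1}{2}\right)^{2} = \frac{1}{4}$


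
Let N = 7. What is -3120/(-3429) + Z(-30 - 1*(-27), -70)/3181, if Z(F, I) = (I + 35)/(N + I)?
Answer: 3308875/3635883 ≈ 0.91006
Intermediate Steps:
Z(F, I) = (35 + I)/(7 + I) (Z(F, I) = (I + 35)/(7 + I) = (35 + I)/(7 + I))
-3120/(-3429) + Z(-30 - 1*(-27), -70)/3181 = -3120/(-3429) + ((35 - 70)/(7 - 70))/3181 = -3120*(-1/3429) + (-35/(-63))*(1/3181) = 1040/1143 - 1/63*(-35)*(1/3181) = 1040/1143 + (5/9)*(1/3181) = 1040/1143 + 5/28629 = 3308875/3635883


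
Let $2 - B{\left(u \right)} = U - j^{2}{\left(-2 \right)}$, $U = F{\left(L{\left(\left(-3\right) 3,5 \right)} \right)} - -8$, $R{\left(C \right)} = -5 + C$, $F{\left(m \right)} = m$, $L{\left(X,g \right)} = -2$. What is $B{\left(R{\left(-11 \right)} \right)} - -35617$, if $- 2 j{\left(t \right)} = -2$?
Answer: $35614$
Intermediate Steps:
$j{\left(t \right)} = 1$ ($j{\left(t \right)} = \left(- \frac{1}{2}\right) \left(-2\right) = 1$)
$U = 6$ ($U = -2 - -8 = -2 + 8 = 6$)
$B{\left(u \right)} = -3$ ($B{\left(u \right)} = 2 - \left(6 - 1^{2}\right) = 2 - \left(6 - 1\right) = 2 - 5 = -3$)
$B{\left(R{\left(-11 \right)} \right)} - -35617 = -3 - -35617 = -3 + 35617 = 35614$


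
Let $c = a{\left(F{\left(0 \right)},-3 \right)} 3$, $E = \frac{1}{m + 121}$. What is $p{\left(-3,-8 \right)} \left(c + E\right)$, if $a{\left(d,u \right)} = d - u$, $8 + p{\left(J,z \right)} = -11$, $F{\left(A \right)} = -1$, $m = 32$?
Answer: $- \frac{17461}{153} \approx -114.12$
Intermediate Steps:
$p{\left(J,z \right)} = -19$ ($p{\left(J,z \right)} = -8 - 11 = -19$)
$E = \frac{1}{153}$ ($E = \frac{1}{32 + 121} = \frac{1}{153} \approx 0.0065359$)
$c = 6$ ($c = \left(-1 - -3\right) 3 = \left(-1 + 3\right) 3 = 2 \cdot 3 = 6$)
$p{\left(-3,-8 \right)} \left(c + E\right) = - 19 \left(6 + \frac{1}{153}\right) = \left(-19\right) \frac{919}{153} = - \frac{17461}{153}$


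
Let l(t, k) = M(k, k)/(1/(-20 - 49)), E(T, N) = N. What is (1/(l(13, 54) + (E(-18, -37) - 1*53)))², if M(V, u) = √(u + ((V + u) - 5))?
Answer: 83953/60742038681 - 460*√157/20247346227 ≈ 1.0975e-6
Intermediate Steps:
M(V, u) = √(-5 + V + 2*u) (M(V, u) = √(u + (-5 + V + u)) = √(-5 + V + 2*u))
l(t, k) = -69*√(-5 + 3*k) (l(t, k) = √(-5 + k + 2*k)/(1/(-20 - 49)) = √(-5 + 3*k)/(1/(-69)) = √(-5 + 3*k)/(-1/69) = √(-5 + 3*k)*(-69) = -69*√(-5 + 3*k))
(1/(l(13, 54) + (E(-18, -37) - 1*53)))² = (1/(-69*√(-5 + 3*54) + (-37 - 1*53)))² = (1/(-69*√(-5 + 162) + (-37 - 53)))² = (1/(-69*√157 - 90))² = (1/(-90 - 69*√157))² = (-90 - 69*√157)⁻²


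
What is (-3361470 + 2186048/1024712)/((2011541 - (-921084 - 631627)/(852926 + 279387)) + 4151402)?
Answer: -18751410640876487/34378999070154555 ≈ -0.54543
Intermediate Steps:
(-3361470 + 2186048/1024712)/((2011541 - (-921084 - 631627)/(852926 + 279387)) + 4151402) = (-3361470 + 2186048*(1/1024712))/((2011541 - (-1552711)/1132313) + 4151402) = (-3361470 + 273256/128089)/((2011541 - (-1552711)/1132313) + 4151402) = -430567057574/(128089*((2011541 - 1*(-1552711/1132313)) + 4151402)) = -430567057574/(128089*((2011541 + 1552711/1132313) + 4151402)) = -430567057574/(128089*(2277695577044/1132313 + 4151402)) = -430567057574/(128089*6978382029870/1132313) = -430567057574/128089*1132313/6978382029870 = -18751410640876487/34378999070154555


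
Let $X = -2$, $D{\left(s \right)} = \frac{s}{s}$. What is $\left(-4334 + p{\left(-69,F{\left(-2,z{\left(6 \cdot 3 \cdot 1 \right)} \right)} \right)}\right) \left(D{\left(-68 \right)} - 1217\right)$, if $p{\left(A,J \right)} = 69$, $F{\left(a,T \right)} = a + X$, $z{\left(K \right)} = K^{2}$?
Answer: $5186240$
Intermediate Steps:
$D{\left(s \right)} = 1$
$F{\left(a,T \right)} = -2 + a$ ($F{\left(a,T \right)} = a - 2 = -2 + a$)
$\left(-4334 + p{\left(-69,F{\left(-2,z{\left(6 \cdot 3 \cdot 1 \right)} \right)} \right)}\right) \left(D{\left(-68 \right)} - 1217\right) = \left(-4334 + 69\right) \left(1 - 1217\right) = \left(-4265\right) \left(-1216\right) = 5186240$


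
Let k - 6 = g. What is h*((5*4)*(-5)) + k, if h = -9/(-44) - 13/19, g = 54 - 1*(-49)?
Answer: 32806/209 ≈ 156.97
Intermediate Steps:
g = 103 (g = 54 + 49 = 103)
h = -401/836 (h = -9*(-1/44) - 13*1/19 = 9/44 - 13/19 = -401/836 ≈ -0.47967)
k = 109 (k = 6 + 103 = 109)
h*((5*4)*(-5)) + k = -401*5*4*(-5)/836 + 109 = -2005*(-5)/209 + 109 = -401/836*(-100) + 109 = 10025/209 + 109 = 32806/209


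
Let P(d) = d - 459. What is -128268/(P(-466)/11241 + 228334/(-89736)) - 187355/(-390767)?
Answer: 8426764797613306571/172569760153583 ≈ 48831.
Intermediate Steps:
P(d) = -459 + d
-128268/(P(-466)/11241 + 228334/(-89736)) - 187355/(-390767) = -128268/((-459 - 466)/11241 + 228334/(-89736)) - 187355/(-390767) = -128268/(-925*1/11241 + 228334*(-1/89736)) - 187355*(-1/390767) = -128268/(-925/11241 - 114167/44868) + 187355/390767 = -128268/(-441618049/168120396) + 187355/390767 = -128268*(-168120396/441618049) + 187355/390767 = 21564466954128/441618049 + 187355/390767 = 8426764797613306571/172569760153583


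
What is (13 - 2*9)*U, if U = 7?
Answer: -35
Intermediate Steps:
(13 - 2*9)*U = (13 - 2*9)*7 = (13 - 18)*7 = -5*7 = -35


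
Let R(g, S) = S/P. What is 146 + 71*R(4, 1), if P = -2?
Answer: 221/2 ≈ 110.50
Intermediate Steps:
R(g, S) = -S/2 (R(g, S) = S/(-2) = S*(-½) = -S/2)
146 + 71*R(4, 1) = 146 + 71*(-½*1) = 146 + 71*(-½) = 146 - 71/2 = 221/2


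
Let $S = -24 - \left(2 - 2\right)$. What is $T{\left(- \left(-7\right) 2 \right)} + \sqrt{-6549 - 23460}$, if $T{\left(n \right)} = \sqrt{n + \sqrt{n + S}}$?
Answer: $\sqrt{14 + i \sqrt{10}} + i \sqrt{30009} \approx 3.7651 + 173.65 i$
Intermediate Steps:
$S = -24$ ($S = -24 - \left(2 - 2\right) = -24 - 0 = -24 + 0 = -24$)
$T{\left(n \right)} = \sqrt{n + \sqrt{-24 + n}}$ ($T{\left(n \right)} = \sqrt{n + \sqrt{n - 24}} = \sqrt{n + \sqrt{-24 + n}}$)
$T{\left(- \left(-7\right) 2 \right)} + \sqrt{-6549 - 23460} = \sqrt{- \left(-7\right) 2 + \sqrt{-24 - \left(-7\right) 2}} + \sqrt{-6549 - 23460} = \sqrt{\left(-1\right) \left(-14\right) + \sqrt{-24 - -14}} + \sqrt{-30009} = \sqrt{14 + \sqrt{-24 + 14}} + i \sqrt{30009} = \sqrt{14 + \sqrt{-10}} + i \sqrt{30009} = \sqrt{14 + i \sqrt{10}} + i \sqrt{30009}$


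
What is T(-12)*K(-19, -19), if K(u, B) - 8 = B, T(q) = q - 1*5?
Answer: 187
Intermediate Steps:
T(q) = -5 + q (T(q) = q - 5 = -5 + q)
K(u, B) = 8 + B
T(-12)*K(-19, -19) = (-5 - 12)*(8 - 19) = -17*(-11) = 187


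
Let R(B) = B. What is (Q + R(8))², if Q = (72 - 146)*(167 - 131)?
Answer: 7054336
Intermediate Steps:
Q = -2664 (Q = -74*36 = -2664)
(Q + R(8))² = (-2664 + 8)² = (-2656)² = 7054336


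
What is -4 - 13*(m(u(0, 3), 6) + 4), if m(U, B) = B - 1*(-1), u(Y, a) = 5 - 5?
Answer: -147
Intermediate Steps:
u(Y, a) = 0
m(U, B) = 1 + B (m(U, B) = B + 1 = 1 + B)
-4 - 13*(m(u(0, 3), 6) + 4) = -4 - 13*((1 + 6) + 4) = -4 - 13*(7 + 4) = -4 - 13*11 = -4 - 143 = -147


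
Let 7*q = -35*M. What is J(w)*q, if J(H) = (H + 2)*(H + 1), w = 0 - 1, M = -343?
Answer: 0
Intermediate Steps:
w = -1
J(H) = (1 + H)*(2 + H) (J(H) = (2 + H)*(1 + H) = (1 + H)*(2 + H))
q = 1715 (q = (-35*(-343))/7 = (⅐)*12005 = 1715)
J(w)*q = (2 + (-1)² + 3*(-1))*1715 = (2 + 1 - 3)*1715 = 0*1715 = 0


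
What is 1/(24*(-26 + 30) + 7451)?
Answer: 1/7547 ≈ 0.00013250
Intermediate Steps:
1/(24*(-26 + 30) + 7451) = 1/(24*4 + 7451) = 1/(96 + 7451) = 1/7547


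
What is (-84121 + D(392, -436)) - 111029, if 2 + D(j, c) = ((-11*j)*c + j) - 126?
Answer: 1685146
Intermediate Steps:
D(j, c) = -128 + j - 11*c*j (D(j, c) = -2 + (((-11*j)*c + j) - 126) = -2 + ((-11*c*j + j) - 126) = -2 + ((j - 11*c*j) - 126) = -2 + (-126 + j - 11*c*j) = -128 + j - 11*c*j)
(-84121 + D(392, -436)) - 111029 = (-84121 + (-128 + 392 - 11*(-436)*392)) - 111029 = (-84121 + (-128 + 392 + 1880032)) - 111029 = (-84121 + 1880296) - 111029 = 1796175 - 111029 = 1685146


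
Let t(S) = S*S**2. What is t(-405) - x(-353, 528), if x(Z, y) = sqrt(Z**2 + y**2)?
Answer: -66430125 - sqrt(403393) ≈ -6.6431e+7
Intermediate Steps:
t(S) = S**3
t(-405) - x(-353, 528) = (-405)**3 - sqrt((-353)**2 + 528**2) = -66430125 - sqrt(124609 + 278784) = -66430125 - sqrt(403393)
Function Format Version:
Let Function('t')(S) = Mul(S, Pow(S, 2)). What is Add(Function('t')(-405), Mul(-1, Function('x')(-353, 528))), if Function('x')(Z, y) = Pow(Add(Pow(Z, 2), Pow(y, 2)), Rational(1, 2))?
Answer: Add(-66430125, Mul(-1, Pow(403393, Rational(1, 2)))) ≈ -6.6431e+7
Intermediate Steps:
Function('t')(S) = Pow(S, 3)
Add(Function('t')(-405), Mul(-1, Function('x')(-353, 528))) = Add(Pow(-405, 3), Mul(-1, Pow(Add(Pow(-353, 2), Pow(528, 2)), Rational(1, 2)))) = Add(-66430125, Mul(-1, Pow(Add(124609, 278784), Rational(1, 2)))) = Add(-66430125, Mul(-1, Pow(403393, Rational(1, 2))))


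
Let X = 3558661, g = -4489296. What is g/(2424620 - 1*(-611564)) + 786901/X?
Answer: -1698338295859/1350593698703 ≈ -1.2575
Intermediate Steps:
g/(2424620 - 1*(-611564)) + 786901/X = -4489296/(2424620 - 1*(-611564)) + 786901/3558661 = -4489296/(2424620 + 611564) + 786901*(1/3558661) = -4489296/3036184 + 786901/3558661 = -4489296*1/3036184 + 786901/3558661 = -561162/379523 + 786901/3558661 = -1698338295859/1350593698703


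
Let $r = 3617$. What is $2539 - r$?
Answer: $-1078$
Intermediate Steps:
$2539 - r = 2539 - 3617 = -1078$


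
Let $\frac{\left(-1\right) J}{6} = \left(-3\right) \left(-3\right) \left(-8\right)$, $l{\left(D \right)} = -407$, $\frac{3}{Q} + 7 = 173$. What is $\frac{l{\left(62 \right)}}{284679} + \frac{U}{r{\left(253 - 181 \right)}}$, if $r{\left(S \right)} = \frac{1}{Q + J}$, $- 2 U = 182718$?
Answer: $- \frac{1865162914062677}{47256714} \approx -3.9469 \cdot 10^{7}$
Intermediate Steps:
$Q = \frac{3}{166}$ ($Q = \frac{3}{-7 + 173} = \frac{3}{166} \approx 0.018072$)
$U = -91359$ ($U = \left(- \frac{1}{2}\right) 182718 = -91359$)
$J = 432$ ($J = - 6 \left(-3\right) \left(-3\right) \left(-8\right) = - 6 \cdot 9 \left(-8\right) = \left(-6\right) \left(-72\right) = 432$)
$r{\left(S \right)} = \frac{166}{71715}$ ($r{\left(S \right)} = \frac{1}{\frac{3}{166} + 432} = \frac{1}{\frac{71715}{166}} = \frac{166}{71715}$)
$\frac{l{\left(62 \right)}}{284679} + \frac{U}{r{\left(253 - 181 \right)}} = - \frac{407}{284679} - \frac{91359}{\frac{166}{71715}} = \left(-407\right) \frac{1}{284679} - \frac{6551810685}{166} = - \frac{407}{284679} - \frac{6551810685}{166} = - \frac{1865162914062677}{47256714}$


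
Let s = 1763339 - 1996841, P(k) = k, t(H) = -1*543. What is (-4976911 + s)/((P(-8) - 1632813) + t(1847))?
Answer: 5210413/1633364 ≈ 3.1900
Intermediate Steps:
t(H) = -543
s = -233502
(-4976911 + s)/((P(-8) - 1632813) + t(1847)) = (-4976911 - 233502)/((-8 - 1632813) - 543) = -5210413/(-1632821 - 543) = -5210413/(-1633364) = -5210413*(-1/1633364) = 5210413/1633364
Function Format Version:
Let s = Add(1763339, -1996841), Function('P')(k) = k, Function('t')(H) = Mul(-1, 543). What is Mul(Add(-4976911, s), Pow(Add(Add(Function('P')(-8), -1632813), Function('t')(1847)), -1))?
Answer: Rational(5210413, 1633364) ≈ 3.1900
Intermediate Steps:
Function('t')(H) = -543
s = -233502
Mul(Add(-4976911, s), Pow(Add(Add(Function('P')(-8), -1632813), Function('t')(1847)), -1)) = Mul(Add(-4976911, -233502), Pow(Add(Add(-8, -1632813), -543), -1)) = Mul(-5210413, Pow(Add(-1632821, -543), -1)) = Mul(-5210413, Pow(-1633364, -1)) = Mul(-5210413, Rational(-1, 1633364)) = Rational(5210413, 1633364)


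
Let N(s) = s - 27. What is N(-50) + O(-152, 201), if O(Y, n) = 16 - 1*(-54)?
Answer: -7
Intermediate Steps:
O(Y, n) = 70 (O(Y, n) = 16 + 54 = 70)
N(s) = -27 + s
N(-50) + O(-152, 201) = (-27 - 50) + 70 = -77 + 70 = -7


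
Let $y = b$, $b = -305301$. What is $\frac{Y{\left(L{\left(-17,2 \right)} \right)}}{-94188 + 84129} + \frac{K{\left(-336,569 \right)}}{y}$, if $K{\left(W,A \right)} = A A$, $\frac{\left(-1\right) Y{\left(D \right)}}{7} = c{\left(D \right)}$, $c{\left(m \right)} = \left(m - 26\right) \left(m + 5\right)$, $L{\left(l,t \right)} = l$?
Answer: $- \frac{102569747}{146239179} \approx -0.70138$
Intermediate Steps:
$y = -305301$
$c{\left(m \right)} = \left(-26 + m\right) \left(5 + m\right)$
$Y{\left(D \right)} = 910 - 7 D^{2} + 147 D$ ($Y{\left(D \right)} = - 7 \left(-130 + D^{2} - 21 D\right) = 910 - 7 D^{2} + 147 D$)
$K{\left(W,A \right)} = A^{2}$
$\frac{Y{\left(L{\left(-17,2 \right)} \right)}}{-94188 + 84129} + \frac{K{\left(-336,569 \right)}}{y} = \frac{910 - 7 \left(-17\right)^{2} + 147 \left(-17\right)}{-94188 + 84129} + \frac{569^{2}}{-305301} = \frac{910 - 2023 - 2499}{-10059} + 323761 \left(- \frac{1}{305301}\right) = \left(910 - 2023 - 2499\right) \left(- \frac{1}{10059}\right) - \frac{323761}{305301} = \left(-3612\right) \left(- \frac{1}{10059}\right) - \frac{323761}{305301} = \frac{172}{479} - \frac{323761}{305301} = - \frac{102569747}{146239179}$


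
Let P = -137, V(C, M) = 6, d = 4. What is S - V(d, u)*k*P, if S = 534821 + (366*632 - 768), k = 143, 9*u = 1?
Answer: 882911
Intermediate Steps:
u = ⅑ (u = (⅑)*1 = ⅑ ≈ 0.11111)
S = 765365 (S = 534821 + (231312 - 768) = 534821 + 230544 = 765365)
S - V(d, u)*k*P = 765365 - 6*143*(-137) = 765365 - 858*(-137) = 765365 - 1*(-117546) = 765365 + 117546 = 882911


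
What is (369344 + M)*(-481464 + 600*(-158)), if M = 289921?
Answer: -379910685960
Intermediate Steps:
(369344 + M)*(-481464 + 600*(-158)) = (369344 + 289921)*(-481464 + 600*(-158)) = 659265*(-481464 - 94800) = 659265*(-576264) = -379910685960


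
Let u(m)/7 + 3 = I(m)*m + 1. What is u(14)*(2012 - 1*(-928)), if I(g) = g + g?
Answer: 8026200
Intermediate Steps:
I(g) = 2*g
u(m) = -14 + 14*m**2 (u(m) = -21 + 7*((2*m)*m + 1) = -21 + 7*(2*m**2 + 1) = -21 + 7*(1 + 2*m**2) = -21 + (7 + 14*m**2) = -14 + 14*m**2)
u(14)*(2012 - 1*(-928)) = (-14 + 14*14**2)*(2012 - 1*(-928)) = (-14 + 14*196)*(2012 + 928) = (-14 + 2744)*2940 = 2730*2940 = 8026200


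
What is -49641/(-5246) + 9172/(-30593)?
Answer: 1470550801/160490878 ≈ 9.1628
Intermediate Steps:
-49641/(-5246) + 9172/(-30593) = -49641*(-1/5246) + 9172*(-1/30593) = 49641/5246 - 9172/30593 = 1470550801/160490878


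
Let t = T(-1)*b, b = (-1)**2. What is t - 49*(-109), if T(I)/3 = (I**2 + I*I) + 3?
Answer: 5356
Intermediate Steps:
T(I) = 9 + 6*I**2 (T(I) = 3*((I**2 + I*I) + 3) = 3*((I**2 + I**2) + 3) = 3*(2*I**2 + 3) = 3*(3 + 2*I**2) = 9 + 6*I**2)
b = 1
t = 15 (t = (9 + 6*(-1)**2)*1 = (9 + 6*1)*1 = (9 + 6)*1 = 15*1 = 15)
t - 49*(-109) = 15 - 49*(-109) = 15 + 5341 = 5356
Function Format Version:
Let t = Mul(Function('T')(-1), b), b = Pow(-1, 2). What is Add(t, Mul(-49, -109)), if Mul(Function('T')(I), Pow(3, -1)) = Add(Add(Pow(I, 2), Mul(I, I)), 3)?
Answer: 5356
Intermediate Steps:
Function('T')(I) = Add(9, Mul(6, Pow(I, 2))) (Function('T')(I) = Mul(3, Add(Add(Pow(I, 2), Mul(I, I)), 3)) = Mul(3, Add(Add(Pow(I, 2), Pow(I, 2)), 3)) = Mul(3, Add(Mul(2, Pow(I, 2)), 3)) = Mul(3, Add(3, Mul(2, Pow(I, 2)))) = Add(9, Mul(6, Pow(I, 2))))
b = 1
t = 15 (t = Mul(Add(9, Mul(6, Pow(-1, 2))), 1) = Mul(Add(9, Mul(6, 1)), 1) = Mul(Add(9, 6), 1) = Mul(15, 1) = 15)
Add(t, Mul(-49, -109)) = Add(15, Mul(-49, -109)) = Add(15, 5341) = 5356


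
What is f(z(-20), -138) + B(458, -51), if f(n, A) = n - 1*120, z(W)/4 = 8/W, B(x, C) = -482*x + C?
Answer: -1104643/5 ≈ -2.2093e+5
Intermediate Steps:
B(x, C) = C - 482*x
z(W) = 32/W (z(W) = 4*(8/W) = 32/W)
f(n, A) = -120 + n (f(n, A) = n - 120 = -120 + n)
f(z(-20), -138) + B(458, -51) = (-120 + 32/(-20)) + (-51 - 482*458) = (-120 + 32*(-1/20)) + (-51 - 220756) = (-120 - 8/5) - 220807 = -608/5 - 220807 = -1104643/5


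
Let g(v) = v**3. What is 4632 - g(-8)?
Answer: 5144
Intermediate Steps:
4632 - g(-8) = 4632 - 1*(-8)**3 = 4632 - 1*(-512) = 4632 + 512 = 5144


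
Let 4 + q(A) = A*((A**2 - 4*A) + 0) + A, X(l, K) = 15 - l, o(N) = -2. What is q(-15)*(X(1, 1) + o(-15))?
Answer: -51528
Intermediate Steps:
q(A) = -4 + A + A*(A**2 - 4*A) (q(A) = -4 + (A*((A**2 - 4*A) + 0) + A) = -4 + (A*(A**2 - 4*A) + A) = -4 + (A + A*(A**2 - 4*A)) = -4 + A + A*(A**2 - 4*A))
q(-15)*(X(1, 1) + o(-15)) = (-4 - 15 + (-15)**3 - 4*(-15)**2)*((15 - 1*1) - 2) = (-4 - 15 - 3375 - 4*225)*((15 - 1) - 2) = (-4 - 15 - 3375 - 900)*(14 - 2) = -4294*12 = -51528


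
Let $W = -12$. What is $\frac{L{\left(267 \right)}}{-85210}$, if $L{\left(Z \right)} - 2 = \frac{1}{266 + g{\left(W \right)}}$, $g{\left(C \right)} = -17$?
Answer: $- \frac{499}{21217290} \approx -2.3519 \cdot 10^{-5}$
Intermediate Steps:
$L{\left(Z \right)} = \frac{499}{249}$ ($L{\left(Z \right)} = 2 + \frac{1}{266 - 17} = 2 + \frac{1}{249} = \frac{499}{249}$)
$\frac{L{\left(267 \right)}}{-85210} = \frac{499}{249 \left(-85210\right)} = \frac{499}{249} \left(- \frac{1}{85210}\right) = - \frac{499}{21217290}$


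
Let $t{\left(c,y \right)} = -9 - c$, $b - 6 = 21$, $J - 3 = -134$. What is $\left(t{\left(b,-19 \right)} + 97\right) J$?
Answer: $-7991$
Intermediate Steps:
$J = -131$ ($J = 3 - 134 = -131$)
$b = 27$ ($b = 6 + 21 = 27$)
$\left(t{\left(b,-19 \right)} + 97\right) J = \left(\left(-9 - 27\right) + 97\right) \left(-131\right) = \left(-36 + 97\right) \left(-131\right) = 61 \left(-131\right) = -7991$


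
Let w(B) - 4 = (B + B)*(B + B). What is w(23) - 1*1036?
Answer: 1084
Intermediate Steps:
w(B) = 4 + 4*B² (w(B) = 4 + (B + B)*(B + B) = 4 + (2*B)*(2*B) = 4 + 4*B²)
w(23) - 1*1036 = (4 + 4*23²) - 1*1036 = (4 + 4*529) - 1036 = (4 + 2116) - 1036 = 2120 - 1036 = 1084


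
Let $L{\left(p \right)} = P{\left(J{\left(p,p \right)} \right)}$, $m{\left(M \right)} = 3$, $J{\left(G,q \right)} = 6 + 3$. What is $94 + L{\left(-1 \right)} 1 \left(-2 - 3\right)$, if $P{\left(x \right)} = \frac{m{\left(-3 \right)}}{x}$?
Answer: $\frac{277}{3} \approx 92.333$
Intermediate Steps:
$J{\left(G,q \right)} = 9$
$P{\left(x \right)} = \frac{3}{x}$
$L{\left(p \right)} = \frac{1}{3}$ ($L{\left(p \right)} = \frac{3}{9} = 3 \cdot \frac{1}{9} = \frac{1}{3}$)
$94 + L{\left(-1 \right)} 1 \left(-2 - 3\right) = 94 + \frac{1 \left(-2 - 3\right)}{3} = 94 + \frac{1 \left(-5\right)}{3} = 94 + \frac{1}{3} \left(-5\right) = 94 - \frac{5}{3} = \frac{277}{3}$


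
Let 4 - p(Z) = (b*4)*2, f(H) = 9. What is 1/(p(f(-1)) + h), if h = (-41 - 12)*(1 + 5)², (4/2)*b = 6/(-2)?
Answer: -1/1892 ≈ -0.00052854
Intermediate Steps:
b = -3/2 (b = (6/(-2))/2 = (6*(-½))/2 = (½)*(-3) = -3/2 ≈ -1.5000)
p(Z) = 16 (p(Z) = 4 - (-3/2*4)*2 = 4 - (-6)*2 = 4 - 1*(-12) = 4 + 12 = 16)
h = -1908 (h = -53*6² = -53*36 = -1908)
1/(p(f(-1)) + h) = 1/(16 - 1908) = 1/(-1892) = -1/1892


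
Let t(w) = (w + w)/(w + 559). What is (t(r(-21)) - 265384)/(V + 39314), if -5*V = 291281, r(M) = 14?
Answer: 760325020/54269403 ≈ 14.010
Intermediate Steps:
V = -291281/5 (V = -1/5*291281 = -291281/5 ≈ -58256.)
t(w) = 2*w/(559 + w) (t(w) = (2*w)/(559 + w) = 2*w/(559 + w))
(t(r(-21)) - 265384)/(V + 39314) = (2*14/(559 + 14) - 265384)/(-291281/5 + 39314) = (2*14/573 - 265384)/(-94711/5) = (2*14*(1/573) - 265384)*(-5/94711) = (28/573 - 265384)*(-5/94711) = -152065004/573*(-5/94711) = 760325020/54269403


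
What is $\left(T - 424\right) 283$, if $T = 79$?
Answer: $-97635$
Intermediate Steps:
$\left(T - 424\right) 283 = \left(79 - 424\right) 283 = \left(-345\right) 283 = -97635$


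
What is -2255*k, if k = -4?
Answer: 9020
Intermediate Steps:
-2255*k = -2255*(-4) = 9020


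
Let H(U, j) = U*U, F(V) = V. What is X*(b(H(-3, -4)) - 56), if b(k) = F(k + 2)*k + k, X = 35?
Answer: 1820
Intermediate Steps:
H(U, j) = U²
b(k) = k + k*(2 + k) (b(k) = (k + 2)*k + k = (2 + k)*k + k = k*(2 + k) + k = k + k*(2 + k))
X*(b(H(-3, -4)) - 56) = 35*((-3)²*(3 + (-3)²) - 56) = 35*(9*(3 + 9) - 56) = 35*(9*12 - 56) = 35*(108 - 56) = 35*52 = 1820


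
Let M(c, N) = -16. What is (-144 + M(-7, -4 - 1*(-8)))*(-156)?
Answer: 24960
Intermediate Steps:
(-144 + M(-7, -4 - 1*(-8)))*(-156) = (-144 - 16)*(-156) = -160*(-156) = 24960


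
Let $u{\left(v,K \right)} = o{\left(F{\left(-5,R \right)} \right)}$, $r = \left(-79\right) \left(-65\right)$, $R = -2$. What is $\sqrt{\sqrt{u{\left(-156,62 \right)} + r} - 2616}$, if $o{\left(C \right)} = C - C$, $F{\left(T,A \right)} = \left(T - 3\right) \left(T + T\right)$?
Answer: $\sqrt{-2616 + \sqrt{5135}} \approx 50.441 i$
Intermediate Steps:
$F{\left(T,A \right)} = 2 T \left(-3 + T\right)$ ($F{\left(T,A \right)} = \left(-3 + T\right) 2 T = 2 T \left(-3 + T\right)$)
$r = 5135$
$o{\left(C \right)} = 0$
$u{\left(v,K \right)} = 0$
$\sqrt{\sqrt{u{\left(-156,62 \right)} + r} - 2616} = \sqrt{\sqrt{0 + 5135} - 2616} = \sqrt{\sqrt{5135} - 2616} = \sqrt{-2616 + \sqrt{5135}}$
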